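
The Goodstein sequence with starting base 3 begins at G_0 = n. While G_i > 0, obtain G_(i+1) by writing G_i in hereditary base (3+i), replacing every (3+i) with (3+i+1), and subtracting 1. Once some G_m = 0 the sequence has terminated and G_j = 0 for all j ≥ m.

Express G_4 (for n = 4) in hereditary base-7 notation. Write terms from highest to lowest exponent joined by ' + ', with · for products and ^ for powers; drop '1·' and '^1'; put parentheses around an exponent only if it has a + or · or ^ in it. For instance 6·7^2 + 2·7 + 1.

2

4 —HB3→ 3 + 1 —bump→ 4 + 1 = 5 —(−1)→ 4
4 —HB4→ 4 —bump→ 5 = 5 —(−1)→ 4
4 —HB5→ 4 —bump→ 4 = 4 —(−1)→ 3
3 —HB6→ 3 —bump→ 3 = 3 —(−1)→ 2
2 —HB7→ 2 —bump→ 2 = 2 —(−1)→ 1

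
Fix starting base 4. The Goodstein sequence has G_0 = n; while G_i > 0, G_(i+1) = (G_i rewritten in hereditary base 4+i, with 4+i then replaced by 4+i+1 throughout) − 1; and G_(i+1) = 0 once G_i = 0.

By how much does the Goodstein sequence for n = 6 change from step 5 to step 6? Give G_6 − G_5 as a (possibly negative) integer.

-1

i=0: 6 = 4 + 2 (b=4); 4→5: 5 + 2 = 7; 7−1 = 6
i=1: 6 = 5 + 1 (b=5); 5→6: 6 + 1 = 7; 7−1 = 6
i=2: 6 = 6 (b=6); 6→7: 7 = 7; 7−1 = 6
i=3: 6 = 6 (b=7); 7→8: 6 = 6; 6−1 = 5
i=4: 5 = 5 (b=8); 8→9: 5 = 5; 5−1 = 4
i=5: 4 = 4 (b=9); 9→10: 4 = 4; 4−1 = 3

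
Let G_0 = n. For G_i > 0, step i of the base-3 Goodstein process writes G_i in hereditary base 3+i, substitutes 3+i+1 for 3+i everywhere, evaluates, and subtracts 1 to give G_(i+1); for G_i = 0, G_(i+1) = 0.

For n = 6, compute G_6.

G_0=6  [base 3] 2·3  →[3↦4]→  2·4 = 8  −1 ⇒ G_1=7
G_1=7  [base 4] 4 + 3  →[4↦5]→  5 + 3 = 8  −1 ⇒ G_2=7
G_2=7  [base 5] 5 + 2  →[5↦6]→  6 + 2 = 8  −1 ⇒ G_3=7
G_3=7  [base 6] 6 + 1  →[6↦7]→  7 + 1 = 8  −1 ⇒ G_4=7
G_4=7  [base 7] 7  →[7↦8]→  8 = 8  −1 ⇒ G_5=7
G_5=7  [base 8] 7  →[8↦9]→  7 = 7  −1 ⇒ G_6=6
G_6=6  [base 9] 6  →[9↦10]→  6 = 6  −1 ⇒ G_7=5

6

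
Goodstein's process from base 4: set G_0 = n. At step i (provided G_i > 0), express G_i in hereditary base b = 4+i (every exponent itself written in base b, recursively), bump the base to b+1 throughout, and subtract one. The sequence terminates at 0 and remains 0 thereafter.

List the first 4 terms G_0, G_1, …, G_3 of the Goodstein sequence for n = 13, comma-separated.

step 0: 13 = 3·4 + 1; sub 5 for 4: 3·5 + 1; = 16; G_1 = 16−1 = 15
step 1: 15 = 3·5; sub 6 for 5: 3·6; = 18; G_2 = 18−1 = 17
step 2: 17 = 2·6 + 5; sub 7 for 6: 2·7 + 5; = 19; G_3 = 19−1 = 18

13, 15, 17, 18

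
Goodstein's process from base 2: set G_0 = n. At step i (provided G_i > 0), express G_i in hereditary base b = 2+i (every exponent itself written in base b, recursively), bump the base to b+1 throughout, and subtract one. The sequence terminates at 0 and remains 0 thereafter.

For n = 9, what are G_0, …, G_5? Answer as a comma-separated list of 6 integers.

9, 81, 1023, 9842, 140743, 2471826

G_0=9  [base 2] 2^(2 + 1) + 1  →[2↦3]→  3^(3 + 1) + 1 = 82  −1 ⇒ G_1=81
G_1=81  [base 3] 3^(3 + 1)  →[3↦4]→  4^(4 + 1) = 1024  −1 ⇒ G_2=1023
G_2=1023  [base 4] 3·4^4 + 3·4^3 + 3·4^2 + 3·4 + 3  →[4↦5]→  3·5^5 + 3·5^3 + 3·5^2 + 3·5 + 3 = 9843  −1 ⇒ G_3=9842
G_3=9842  [base 5] 3·5^5 + 3·5^3 + 3·5^2 + 3·5 + 2  →[5↦6]→  3·6^6 + 3·6^3 + 3·6^2 + 3·6 + 2 = 140744  −1 ⇒ G_4=140743
G_4=140743  [base 6] 3·6^6 + 3·6^3 + 3·6^2 + 3·6 + 1  →[6↦7]→  3·7^7 + 3·7^3 + 3·7^2 + 3·7 + 1 = 2471827  −1 ⇒ G_5=2471826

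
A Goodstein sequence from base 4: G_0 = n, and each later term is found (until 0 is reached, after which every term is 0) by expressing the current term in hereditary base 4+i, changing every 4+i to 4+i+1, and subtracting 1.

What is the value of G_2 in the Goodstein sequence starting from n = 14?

18

i=0: 14 = 3·4 + 2 (b=4); 4→5: 3·5 + 2 = 17; 17−1 = 16
i=1: 16 = 3·5 + 1 (b=5); 5→6: 3·6 + 1 = 19; 19−1 = 18
i=2: 18 = 3·6 (b=6); 6→7: 3·7 = 21; 21−1 = 20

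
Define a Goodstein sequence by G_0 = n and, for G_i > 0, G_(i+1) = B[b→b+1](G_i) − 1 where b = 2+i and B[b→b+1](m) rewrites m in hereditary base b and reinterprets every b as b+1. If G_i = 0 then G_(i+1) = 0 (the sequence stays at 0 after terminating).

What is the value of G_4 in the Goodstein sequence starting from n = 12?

280019

(0) 12|_2 = 2^(2 + 1) + 2^2 ↦ 3^(3 + 1) + 3^3|_3 = 108 ⇒ 107
(1) 107|_3 = 3^(3 + 1) + 2·3^2 + 2·3 + 2 ↦ 4^(4 + 1) + 2·4^2 + 2·4 + 2|_4 = 1066 ⇒ 1065
(2) 1065|_4 = 4^(4 + 1) + 2·4^2 + 2·4 + 1 ↦ 5^(5 + 1) + 2·5^2 + 2·5 + 1|_5 = 15686 ⇒ 15685
(3) 15685|_5 = 5^(5 + 1) + 2·5^2 + 2·5 ↦ 6^(6 + 1) + 2·6^2 + 2·6|_6 = 280020 ⇒ 280019
(4) 280019|_6 = 6^(6 + 1) + 2·6^2 + 6 + 5 ↦ 7^(7 + 1) + 2·7^2 + 7 + 5|_7 = 5764911 ⇒ 5764910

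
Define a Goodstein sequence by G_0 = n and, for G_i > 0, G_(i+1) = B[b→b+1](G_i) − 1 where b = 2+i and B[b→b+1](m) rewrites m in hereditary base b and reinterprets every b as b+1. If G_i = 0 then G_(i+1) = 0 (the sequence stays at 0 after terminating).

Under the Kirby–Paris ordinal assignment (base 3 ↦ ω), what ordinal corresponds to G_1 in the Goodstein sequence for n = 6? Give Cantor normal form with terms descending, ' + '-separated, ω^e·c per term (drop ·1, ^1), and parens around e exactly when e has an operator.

ω^ω + 2

G_0 = 6. HB_2(6) = 2^2 + 2. Bump = 30. G_1 = 29.
G_1 = 29. HB_3(29) = 3^3 + 2. Bump = 258. G_2 = 257.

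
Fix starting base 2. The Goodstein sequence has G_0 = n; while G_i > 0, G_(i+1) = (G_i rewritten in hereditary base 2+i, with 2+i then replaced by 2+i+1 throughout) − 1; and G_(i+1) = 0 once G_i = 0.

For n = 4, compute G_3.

60

step 0: 4 = 2^2; sub 3 for 2: 3^3; = 27; G_1 = 27−1 = 26
step 1: 26 = 2·3^2 + 2·3 + 2; sub 4 for 3: 2·4^2 + 2·4 + 2; = 42; G_2 = 42−1 = 41
step 2: 41 = 2·4^2 + 2·4 + 1; sub 5 for 4: 2·5^2 + 2·5 + 1; = 61; G_3 = 61−1 = 60
step 3: 60 = 2·5^2 + 2·5; sub 6 for 5: 2·6^2 + 2·6; = 84; G_4 = 84−1 = 83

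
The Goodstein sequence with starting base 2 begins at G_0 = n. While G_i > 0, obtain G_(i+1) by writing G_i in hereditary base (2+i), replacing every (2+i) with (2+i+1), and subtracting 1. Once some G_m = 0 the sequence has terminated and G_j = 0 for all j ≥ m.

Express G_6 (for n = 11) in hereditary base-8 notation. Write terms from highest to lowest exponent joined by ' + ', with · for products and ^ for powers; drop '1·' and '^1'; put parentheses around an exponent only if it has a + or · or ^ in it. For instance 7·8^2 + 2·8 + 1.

7·8^8 + 7·8^7 + 7·8^6 + 7·8^5 + 7·8^4 + 7·8^3 + 7·8^2 + 7·8 + 7

G_0 = 11. HB_2(11) = 2^(2 + 1) + 2 + 1. Bump = 85. G_1 = 84.
G_1 = 84. HB_3(84) = 3^(3 + 1) + 3. Bump = 1028. G_2 = 1027.
G_2 = 1027. HB_4(1027) = 4^(4 + 1) + 3. Bump = 15628. G_3 = 15627.
G_3 = 15627. HB_5(15627) = 5^(5 + 1) + 2. Bump = 279938. G_4 = 279937.
G_4 = 279937. HB_6(279937) = 6^(6 + 1) + 1. Bump = 5764802. G_5 = 5764801.
G_5 = 5764801. HB_7(5764801) = 7^(7 + 1). Bump = 134217728. G_6 = 134217727.
G_6 = 134217727. HB_8(134217727) = 7·8^8 + 7·8^7 + 7·8^6 + 7·8^5 + 7·8^4 + 7·8^3 + 7·8^2 + 7·8 + 7. Bump = 2749609303. G_7 = 2749609302.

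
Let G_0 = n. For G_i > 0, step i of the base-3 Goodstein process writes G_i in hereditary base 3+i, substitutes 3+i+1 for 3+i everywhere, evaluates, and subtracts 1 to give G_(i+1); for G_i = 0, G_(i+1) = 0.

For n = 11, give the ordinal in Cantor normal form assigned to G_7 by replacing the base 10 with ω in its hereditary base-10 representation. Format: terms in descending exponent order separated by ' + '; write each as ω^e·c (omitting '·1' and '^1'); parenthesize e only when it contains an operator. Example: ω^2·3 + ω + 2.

ω·5 + 1

(0) 11|_3 = 3^2 + 2 ↦ 4^2 + 2|_4 = 18 ⇒ 17
(1) 17|_4 = 4^2 + 1 ↦ 5^2 + 1|_5 = 26 ⇒ 25
(2) 25|_5 = 5^2 ↦ 6^2|_6 = 36 ⇒ 35
(3) 35|_6 = 5·6 + 5 ↦ 5·7 + 5|_7 = 40 ⇒ 39
(4) 39|_7 = 5·7 + 4 ↦ 5·8 + 4|_8 = 44 ⇒ 43
(5) 43|_8 = 5·8 + 3 ↦ 5·9 + 3|_9 = 48 ⇒ 47
(6) 47|_9 = 5·9 + 2 ↦ 5·10 + 2|_10 = 52 ⇒ 51
(7) 51|_10 = 5·10 + 1 ↦ 5·11 + 1|_11 = 56 ⇒ 55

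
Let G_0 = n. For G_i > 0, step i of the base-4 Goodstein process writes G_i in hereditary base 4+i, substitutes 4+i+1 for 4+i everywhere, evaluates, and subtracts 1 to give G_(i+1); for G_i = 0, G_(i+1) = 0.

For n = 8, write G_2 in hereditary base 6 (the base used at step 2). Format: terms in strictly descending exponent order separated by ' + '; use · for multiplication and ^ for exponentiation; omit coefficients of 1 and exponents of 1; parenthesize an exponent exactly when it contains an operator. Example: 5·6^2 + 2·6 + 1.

(0) 8|_4 = 2·4 ↦ 2·5|_5 = 10 ⇒ 9
(1) 9|_5 = 5 + 4 ↦ 6 + 4|_6 = 10 ⇒ 9
(2) 9|_6 = 6 + 3 ↦ 7 + 3|_7 = 10 ⇒ 9

6 + 3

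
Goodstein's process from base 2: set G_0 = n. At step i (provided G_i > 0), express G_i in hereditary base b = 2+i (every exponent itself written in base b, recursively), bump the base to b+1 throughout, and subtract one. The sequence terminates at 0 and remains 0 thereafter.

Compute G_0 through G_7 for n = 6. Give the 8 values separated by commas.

6, 29, 257, 3125, 46655, 98039, 187243, 332147

6 —HB2→ 2^2 + 2 —bump→ 3^3 + 3 = 30 —(−1)→ 29
29 —HB3→ 3^3 + 2 —bump→ 4^4 + 2 = 258 —(−1)→ 257
257 —HB4→ 4^4 + 1 —bump→ 5^5 + 1 = 3126 —(−1)→ 3125
3125 —HB5→ 5^5 —bump→ 6^6 = 46656 —(−1)→ 46655
46655 —HB6→ 5·6^5 + 5·6^4 + 5·6^3 + 5·6^2 + 5·6 + 5 —bump→ 5·7^5 + 5·7^4 + 5·7^3 + 5·7^2 + 5·7 + 5 = 98040 —(−1)→ 98039
98039 —HB7→ 5·7^5 + 5·7^4 + 5·7^3 + 5·7^2 + 5·7 + 4 —bump→ 5·8^5 + 5·8^4 + 5·8^3 + 5·8^2 + 5·8 + 4 = 187244 —(−1)→ 187243
187243 —HB8→ 5·8^5 + 5·8^4 + 5·8^3 + 5·8^2 + 5·8 + 3 —bump→ 5·9^5 + 5·9^4 + 5·9^3 + 5·9^2 + 5·9 + 3 = 332148 —(−1)→ 332147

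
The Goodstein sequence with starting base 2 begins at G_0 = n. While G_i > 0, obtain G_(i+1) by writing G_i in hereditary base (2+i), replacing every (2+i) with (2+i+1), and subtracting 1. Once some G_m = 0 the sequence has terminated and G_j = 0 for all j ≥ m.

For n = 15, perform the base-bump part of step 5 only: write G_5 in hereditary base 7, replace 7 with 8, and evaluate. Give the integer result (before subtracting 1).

150994944

i=0: 15 = 2^(2 + 1) + 2^2 + 2 + 1 (b=2); 2→3: 3^(3 + 1) + 3^3 + 3 + 1 = 112; 112−1 = 111
i=1: 111 = 3^(3 + 1) + 3^3 + 3 (b=3); 3→4: 4^(4 + 1) + 4^4 + 4 = 1284; 1284−1 = 1283
i=2: 1283 = 4^(4 + 1) + 4^4 + 3 (b=4); 4→5: 5^(5 + 1) + 5^5 + 3 = 18753; 18753−1 = 18752
i=3: 18752 = 5^(5 + 1) + 5^5 + 2 (b=5); 5→6: 6^(6 + 1) + 6^6 + 2 = 326594; 326594−1 = 326593
i=4: 326593 = 6^(6 + 1) + 6^6 + 1 (b=6); 6→7: 7^(7 + 1) + 7^7 + 1 = 6588345; 6588345−1 = 6588344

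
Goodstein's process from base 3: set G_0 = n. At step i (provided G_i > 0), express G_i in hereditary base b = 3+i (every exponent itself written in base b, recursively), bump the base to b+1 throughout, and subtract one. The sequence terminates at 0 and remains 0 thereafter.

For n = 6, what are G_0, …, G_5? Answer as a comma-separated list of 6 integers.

6, 7, 7, 7, 7, 7

(0) 6|_3 = 2·3 ↦ 2·4|_4 = 8 ⇒ 7
(1) 7|_4 = 4 + 3 ↦ 5 + 3|_5 = 8 ⇒ 7
(2) 7|_5 = 5 + 2 ↦ 6 + 2|_6 = 8 ⇒ 7
(3) 7|_6 = 6 + 1 ↦ 7 + 1|_7 = 8 ⇒ 7
(4) 7|_7 = 7 ↦ 8|_8 = 8 ⇒ 7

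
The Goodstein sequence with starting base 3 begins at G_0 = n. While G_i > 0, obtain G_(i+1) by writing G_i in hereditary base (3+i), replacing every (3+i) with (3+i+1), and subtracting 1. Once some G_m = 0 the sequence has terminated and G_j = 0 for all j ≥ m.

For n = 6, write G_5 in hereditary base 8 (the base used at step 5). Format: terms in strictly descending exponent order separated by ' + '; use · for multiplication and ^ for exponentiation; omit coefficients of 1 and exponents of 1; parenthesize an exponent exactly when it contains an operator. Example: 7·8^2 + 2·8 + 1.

7

i=0: 6 = 2·3 (b=3); 3→4: 2·4 = 8; 8−1 = 7
i=1: 7 = 4 + 3 (b=4); 4→5: 5 + 3 = 8; 8−1 = 7
i=2: 7 = 5 + 2 (b=5); 5→6: 6 + 2 = 8; 8−1 = 7
i=3: 7 = 6 + 1 (b=6); 6→7: 7 + 1 = 8; 8−1 = 7
i=4: 7 = 7 (b=7); 7→8: 8 = 8; 8−1 = 7
i=5: 7 = 7 (b=8); 8→9: 7 = 7; 7−1 = 6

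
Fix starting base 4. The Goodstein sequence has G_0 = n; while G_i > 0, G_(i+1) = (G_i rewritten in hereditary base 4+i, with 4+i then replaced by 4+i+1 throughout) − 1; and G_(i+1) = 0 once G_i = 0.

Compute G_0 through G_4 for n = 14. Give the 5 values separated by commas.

14, 16, 18, 20, 21

i=0: 14 = 3·4 + 2 (b=4); 4→5: 3·5 + 2 = 17; 17−1 = 16
i=1: 16 = 3·5 + 1 (b=5); 5→6: 3·6 + 1 = 19; 19−1 = 18
i=2: 18 = 3·6 (b=6); 6→7: 3·7 = 21; 21−1 = 20
i=3: 20 = 2·7 + 6 (b=7); 7→8: 2·8 + 6 = 22; 22−1 = 21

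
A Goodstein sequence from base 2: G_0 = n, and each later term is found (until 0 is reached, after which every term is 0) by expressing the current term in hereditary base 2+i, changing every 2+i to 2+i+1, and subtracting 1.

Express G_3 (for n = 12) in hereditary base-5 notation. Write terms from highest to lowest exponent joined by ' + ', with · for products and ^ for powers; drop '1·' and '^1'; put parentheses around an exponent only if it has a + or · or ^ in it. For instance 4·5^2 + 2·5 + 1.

5^(5 + 1) + 2·5^2 + 2·5

G_0=12  [base 2] 2^(2 + 1) + 2^2  →[2↦3]→  3^(3 + 1) + 3^3 = 108  −1 ⇒ G_1=107
G_1=107  [base 3] 3^(3 + 1) + 2·3^2 + 2·3 + 2  →[3↦4]→  4^(4 + 1) + 2·4^2 + 2·4 + 2 = 1066  −1 ⇒ G_2=1065
G_2=1065  [base 4] 4^(4 + 1) + 2·4^2 + 2·4 + 1  →[4↦5]→  5^(5 + 1) + 2·5^2 + 2·5 + 1 = 15686  −1 ⇒ G_3=15685
G_3=15685  [base 5] 5^(5 + 1) + 2·5^2 + 2·5  →[5↦6]→  6^(6 + 1) + 2·6^2 + 2·6 = 280020  −1 ⇒ G_4=280019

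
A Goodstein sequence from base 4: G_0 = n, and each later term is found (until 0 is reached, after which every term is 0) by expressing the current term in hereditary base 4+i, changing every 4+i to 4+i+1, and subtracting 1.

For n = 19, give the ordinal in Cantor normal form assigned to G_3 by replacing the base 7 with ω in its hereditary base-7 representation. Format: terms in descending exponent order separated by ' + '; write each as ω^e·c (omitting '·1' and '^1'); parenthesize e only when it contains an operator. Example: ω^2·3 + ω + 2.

i=0: 19 = 4^2 + 3 (b=4); 4→5: 5^2 + 3 = 28; 28−1 = 27
i=1: 27 = 5^2 + 2 (b=5); 5→6: 6^2 + 2 = 38; 38−1 = 37
i=2: 37 = 6^2 + 1 (b=6); 6→7: 7^2 + 1 = 50; 50−1 = 49
i=3: 49 = 7^2 (b=7); 7→8: 8^2 = 64; 64−1 = 63

ω^2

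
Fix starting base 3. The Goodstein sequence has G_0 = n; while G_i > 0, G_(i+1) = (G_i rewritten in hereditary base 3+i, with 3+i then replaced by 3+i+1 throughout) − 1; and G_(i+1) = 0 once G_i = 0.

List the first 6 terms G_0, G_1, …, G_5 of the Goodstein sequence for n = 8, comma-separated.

8, 9, 10, 11, 11, 11

i=0: 8 = 2·3 + 2 (b=3); 3→4: 2·4 + 2 = 10; 10−1 = 9
i=1: 9 = 2·4 + 1 (b=4); 4→5: 2·5 + 1 = 11; 11−1 = 10
i=2: 10 = 2·5 (b=5); 5→6: 2·6 = 12; 12−1 = 11
i=3: 11 = 6 + 5 (b=6); 6→7: 7 + 5 = 12; 12−1 = 11
i=4: 11 = 7 + 4 (b=7); 7→8: 8 + 4 = 12; 12−1 = 11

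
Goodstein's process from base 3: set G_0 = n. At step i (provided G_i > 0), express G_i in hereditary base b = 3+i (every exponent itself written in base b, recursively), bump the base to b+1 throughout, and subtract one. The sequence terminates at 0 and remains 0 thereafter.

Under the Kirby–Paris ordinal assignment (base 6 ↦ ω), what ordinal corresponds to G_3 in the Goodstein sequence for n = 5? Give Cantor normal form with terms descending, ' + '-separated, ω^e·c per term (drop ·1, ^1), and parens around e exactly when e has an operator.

5

base 3: 5 = 3 + 2; at 4: 4 + 2 = 6; next = 5
base 4: 5 = 4 + 1; at 5: 5 + 1 = 6; next = 5
base 5: 5 = 5; at 6: 6 = 6; next = 5
base 6: 5 = 5; at 7: 5 = 5; next = 4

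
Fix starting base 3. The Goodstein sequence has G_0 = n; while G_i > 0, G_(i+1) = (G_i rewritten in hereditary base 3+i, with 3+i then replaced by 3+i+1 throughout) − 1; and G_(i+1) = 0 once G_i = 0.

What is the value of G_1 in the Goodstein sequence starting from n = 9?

15

base 3: 9 = 3^2; at 4: 4^2 = 16; next = 15
base 4: 15 = 3·4 + 3; at 5: 3·5 + 3 = 18; next = 17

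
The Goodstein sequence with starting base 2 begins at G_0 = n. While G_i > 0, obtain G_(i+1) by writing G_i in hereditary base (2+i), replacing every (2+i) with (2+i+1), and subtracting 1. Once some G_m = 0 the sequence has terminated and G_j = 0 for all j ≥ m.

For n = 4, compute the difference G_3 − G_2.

19

G_0=4  [base 2] 2^2  →[2↦3]→  3^3 = 27  −1 ⇒ G_1=26
G_1=26  [base 3] 2·3^2 + 2·3 + 2  →[3↦4]→  2·4^2 + 2·4 + 2 = 42  −1 ⇒ G_2=41
G_2=41  [base 4] 2·4^2 + 2·4 + 1  →[4↦5]→  2·5^2 + 2·5 + 1 = 61  −1 ⇒ G_3=60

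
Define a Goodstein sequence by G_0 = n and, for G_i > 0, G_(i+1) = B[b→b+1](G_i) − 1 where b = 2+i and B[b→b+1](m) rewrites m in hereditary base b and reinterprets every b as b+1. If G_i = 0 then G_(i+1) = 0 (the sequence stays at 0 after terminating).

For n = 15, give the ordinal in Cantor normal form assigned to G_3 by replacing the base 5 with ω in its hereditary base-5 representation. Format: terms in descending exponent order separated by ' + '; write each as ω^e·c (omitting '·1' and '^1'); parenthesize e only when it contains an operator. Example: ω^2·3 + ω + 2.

ω^(ω + 1) + ω^ω + 2

i=0: 15 = 2^(2 + 1) + 2^2 + 2 + 1 (b=2); 2→3: 3^(3 + 1) + 3^3 + 3 + 1 = 112; 112−1 = 111
i=1: 111 = 3^(3 + 1) + 3^3 + 3 (b=3); 3→4: 4^(4 + 1) + 4^4 + 4 = 1284; 1284−1 = 1283
i=2: 1283 = 4^(4 + 1) + 4^4 + 3 (b=4); 4→5: 5^(5 + 1) + 5^5 + 3 = 18753; 18753−1 = 18752
i=3: 18752 = 5^(5 + 1) + 5^5 + 2 (b=5); 5→6: 6^(6 + 1) + 6^6 + 2 = 326594; 326594−1 = 326593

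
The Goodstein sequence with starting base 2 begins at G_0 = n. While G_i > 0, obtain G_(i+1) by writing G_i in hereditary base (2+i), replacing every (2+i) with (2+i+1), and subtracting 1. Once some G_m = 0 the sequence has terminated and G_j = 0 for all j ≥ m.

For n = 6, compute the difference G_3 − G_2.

2868

G_0 = 6. HB_2(6) = 2^2 + 2. Bump = 30. G_1 = 29.
G_1 = 29. HB_3(29) = 3^3 + 2. Bump = 258. G_2 = 257.
G_2 = 257. HB_4(257) = 4^4 + 1. Bump = 3126. G_3 = 3125.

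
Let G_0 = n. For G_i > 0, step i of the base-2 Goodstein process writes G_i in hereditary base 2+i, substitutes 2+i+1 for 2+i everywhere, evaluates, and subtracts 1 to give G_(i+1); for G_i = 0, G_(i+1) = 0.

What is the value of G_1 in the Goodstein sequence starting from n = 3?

step 0: 3 = 2 + 1; sub 3 for 2: 3 + 1; = 4; G_1 = 4−1 = 3
step 1: 3 = 3; sub 4 for 3: 4; = 4; G_2 = 4−1 = 3

3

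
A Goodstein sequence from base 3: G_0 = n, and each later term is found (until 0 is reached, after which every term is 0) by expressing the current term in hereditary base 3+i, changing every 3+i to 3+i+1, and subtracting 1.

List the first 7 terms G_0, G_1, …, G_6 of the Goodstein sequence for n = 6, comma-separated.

base 3: 6 = 2·3; at 4: 2·4 = 8; next = 7
base 4: 7 = 4 + 3; at 5: 5 + 3 = 8; next = 7
base 5: 7 = 5 + 2; at 6: 6 + 2 = 8; next = 7
base 6: 7 = 6 + 1; at 7: 7 + 1 = 8; next = 7
base 7: 7 = 7; at 8: 8 = 8; next = 7
base 8: 7 = 7; at 9: 7 = 7; next = 6

6, 7, 7, 7, 7, 7, 6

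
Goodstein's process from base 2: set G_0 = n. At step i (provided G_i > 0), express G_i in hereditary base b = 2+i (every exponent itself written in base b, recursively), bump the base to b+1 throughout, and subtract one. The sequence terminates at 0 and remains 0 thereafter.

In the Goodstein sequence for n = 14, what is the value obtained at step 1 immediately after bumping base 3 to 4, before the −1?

G_0 = 14. HB_2(14) = 2^(2 + 1) + 2^2 + 2. Bump = 111. G_1 = 110.
G_1 = 110. HB_3(110) = 3^(3 + 1) + 3^3 + 2. Bump = 1282. G_2 = 1281.

1282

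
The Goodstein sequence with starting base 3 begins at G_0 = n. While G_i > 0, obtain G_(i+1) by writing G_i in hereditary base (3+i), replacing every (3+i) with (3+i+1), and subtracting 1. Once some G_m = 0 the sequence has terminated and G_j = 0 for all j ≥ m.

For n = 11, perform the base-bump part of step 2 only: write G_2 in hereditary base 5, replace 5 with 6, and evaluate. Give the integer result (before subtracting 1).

(0) 11|_3 = 3^2 + 2 ↦ 4^2 + 2|_4 = 18 ⇒ 17
(1) 17|_4 = 4^2 + 1 ↦ 5^2 + 1|_5 = 26 ⇒ 25
(2) 25|_5 = 5^2 ↦ 6^2|_6 = 36 ⇒ 35

36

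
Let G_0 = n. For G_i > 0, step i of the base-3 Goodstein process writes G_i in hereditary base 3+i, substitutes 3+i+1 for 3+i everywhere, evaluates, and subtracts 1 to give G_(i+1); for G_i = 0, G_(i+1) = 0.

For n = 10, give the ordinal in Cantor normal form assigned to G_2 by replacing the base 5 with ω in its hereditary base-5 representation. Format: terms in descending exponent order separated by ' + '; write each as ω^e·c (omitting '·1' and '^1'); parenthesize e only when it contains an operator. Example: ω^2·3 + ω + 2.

base 3: 10 = 3^2 + 1; at 4: 4^2 + 1 = 17; next = 16
base 4: 16 = 4^2; at 5: 5^2 = 25; next = 24
base 5: 24 = 4·5 + 4; at 6: 4·6 + 4 = 28; next = 27

ω·4 + 4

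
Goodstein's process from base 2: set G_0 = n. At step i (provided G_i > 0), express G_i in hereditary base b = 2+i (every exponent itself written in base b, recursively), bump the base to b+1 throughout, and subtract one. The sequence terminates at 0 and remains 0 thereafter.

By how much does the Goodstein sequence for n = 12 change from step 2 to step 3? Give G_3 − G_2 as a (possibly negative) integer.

(0) 12|_2 = 2^(2 + 1) + 2^2 ↦ 3^(3 + 1) + 3^3|_3 = 108 ⇒ 107
(1) 107|_3 = 3^(3 + 1) + 2·3^2 + 2·3 + 2 ↦ 4^(4 + 1) + 2·4^2 + 2·4 + 2|_4 = 1066 ⇒ 1065
(2) 1065|_4 = 4^(4 + 1) + 2·4^2 + 2·4 + 1 ↦ 5^(5 + 1) + 2·5^2 + 2·5 + 1|_5 = 15686 ⇒ 15685

14620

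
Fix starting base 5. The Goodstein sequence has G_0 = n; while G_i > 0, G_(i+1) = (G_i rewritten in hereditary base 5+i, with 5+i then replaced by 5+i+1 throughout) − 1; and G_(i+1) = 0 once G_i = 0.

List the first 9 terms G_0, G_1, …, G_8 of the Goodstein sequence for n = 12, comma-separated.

12, 13, 14, 15, 15, 15, 15, 15, 15

base 5: 12 = 2·5 + 2; at 6: 2·6 + 2 = 14; next = 13
base 6: 13 = 2·6 + 1; at 7: 2·7 + 1 = 15; next = 14
base 7: 14 = 2·7; at 8: 2·8 = 16; next = 15
base 8: 15 = 8 + 7; at 9: 9 + 7 = 16; next = 15
base 9: 15 = 9 + 6; at 10: 10 + 6 = 16; next = 15
base 10: 15 = 10 + 5; at 11: 11 + 5 = 16; next = 15
base 11: 15 = 11 + 4; at 12: 12 + 4 = 16; next = 15
base 12: 15 = 12 + 3; at 13: 13 + 3 = 16; next = 15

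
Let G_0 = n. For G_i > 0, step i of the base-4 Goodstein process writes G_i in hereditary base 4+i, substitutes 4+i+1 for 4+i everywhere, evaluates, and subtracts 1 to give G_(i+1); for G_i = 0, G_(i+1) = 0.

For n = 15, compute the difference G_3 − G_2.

2

step 0: 15 = 3·4 + 3; sub 5 for 4: 3·5 + 3; = 18; G_1 = 18−1 = 17
step 1: 17 = 3·5 + 2; sub 6 for 5: 3·6 + 2; = 20; G_2 = 20−1 = 19
step 2: 19 = 3·6 + 1; sub 7 for 6: 3·7 + 1; = 22; G_3 = 22−1 = 21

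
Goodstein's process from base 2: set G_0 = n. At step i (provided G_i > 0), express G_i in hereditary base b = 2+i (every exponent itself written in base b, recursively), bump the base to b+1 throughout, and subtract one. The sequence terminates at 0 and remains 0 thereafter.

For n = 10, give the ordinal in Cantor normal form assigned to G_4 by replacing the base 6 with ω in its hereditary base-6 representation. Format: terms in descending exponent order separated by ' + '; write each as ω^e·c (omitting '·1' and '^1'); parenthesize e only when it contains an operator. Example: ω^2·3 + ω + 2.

step 0: 10 = 2^(2 + 1) + 2; sub 3 for 2: 3^(3 + 1) + 3; = 84; G_1 = 84−1 = 83
step 1: 83 = 3^(3 + 1) + 2; sub 4 for 3: 4^(4 + 1) + 2; = 1026; G_2 = 1026−1 = 1025
step 2: 1025 = 4^(4 + 1) + 1; sub 5 for 4: 5^(5 + 1) + 1; = 15626; G_3 = 15626−1 = 15625
step 3: 15625 = 5^(5 + 1); sub 6 for 5: 6^(6 + 1); = 279936; G_4 = 279936−1 = 279935

ω^ω·5 + ω^5·5 + ω^4·5 + ω^3·5 + ω^2·5 + ω·5 + 5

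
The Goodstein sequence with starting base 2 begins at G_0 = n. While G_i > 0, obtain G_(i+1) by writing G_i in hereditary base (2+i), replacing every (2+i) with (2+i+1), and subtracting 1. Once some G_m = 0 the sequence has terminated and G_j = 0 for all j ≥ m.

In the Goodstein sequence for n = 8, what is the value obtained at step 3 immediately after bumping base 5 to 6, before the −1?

[0] 8 ≡ 2^(2 + 1) (base 2). Lift 3: 81. −1: 80.
[1] 80 ≡ 2·3^3 + 2·3^2 + 2·3 + 2 (base 3). Lift 4: 554. −1: 553.
[2] 553 ≡ 2·4^4 + 2·4^2 + 2·4 + 1 (base 4). Lift 5: 6311. −1: 6310.
[3] 6310 ≡ 2·5^5 + 2·5^2 + 2·5 (base 5). Lift 6: 93396. −1: 93395.

93396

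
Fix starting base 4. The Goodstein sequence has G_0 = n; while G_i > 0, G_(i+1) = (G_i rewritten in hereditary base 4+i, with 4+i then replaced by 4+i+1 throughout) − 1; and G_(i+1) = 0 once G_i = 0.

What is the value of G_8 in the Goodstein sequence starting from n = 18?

73

G_0=18  [base 4] 4^2 + 2  →[4↦5]→  5^2 + 2 = 27  −1 ⇒ G_1=26
G_1=26  [base 5] 5^2 + 1  →[5↦6]→  6^2 + 1 = 37  −1 ⇒ G_2=36
G_2=36  [base 6] 6^2  →[6↦7]→  7^2 = 49  −1 ⇒ G_3=48
G_3=48  [base 7] 6·7 + 6  →[7↦8]→  6·8 + 6 = 54  −1 ⇒ G_4=53
G_4=53  [base 8] 6·8 + 5  →[8↦9]→  6·9 + 5 = 59  −1 ⇒ G_5=58
G_5=58  [base 9] 6·9 + 4  →[9↦10]→  6·10 + 4 = 64  −1 ⇒ G_6=63
G_6=63  [base 10] 6·10 + 3  →[10↦11]→  6·11 + 3 = 69  −1 ⇒ G_7=68
G_7=68  [base 11] 6·11 + 2  →[11↦12]→  6·12 + 2 = 74  −1 ⇒ G_8=73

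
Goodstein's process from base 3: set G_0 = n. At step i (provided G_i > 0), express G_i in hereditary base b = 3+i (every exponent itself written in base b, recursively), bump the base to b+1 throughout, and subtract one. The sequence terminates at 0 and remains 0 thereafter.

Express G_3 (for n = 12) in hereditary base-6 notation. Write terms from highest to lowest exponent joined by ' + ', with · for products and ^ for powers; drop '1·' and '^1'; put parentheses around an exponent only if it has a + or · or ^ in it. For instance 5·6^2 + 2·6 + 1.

step 0: 12 = 3^2 + 3; sub 4 for 3: 4^2 + 4; = 20; G_1 = 20−1 = 19
step 1: 19 = 4^2 + 3; sub 5 for 4: 5^2 + 3; = 28; G_2 = 28−1 = 27
step 2: 27 = 5^2 + 2; sub 6 for 5: 6^2 + 2; = 38; G_3 = 38−1 = 37
step 3: 37 = 6^2 + 1; sub 7 for 6: 7^2 + 1; = 50; G_4 = 50−1 = 49

6^2 + 1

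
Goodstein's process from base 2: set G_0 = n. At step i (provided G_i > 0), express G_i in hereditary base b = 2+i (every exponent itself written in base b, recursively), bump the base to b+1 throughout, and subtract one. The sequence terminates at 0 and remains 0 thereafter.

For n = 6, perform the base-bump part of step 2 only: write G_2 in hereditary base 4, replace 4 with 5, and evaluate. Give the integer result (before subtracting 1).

3126

G_0 = 6. HB_2(6) = 2^2 + 2. Bump = 30. G_1 = 29.
G_1 = 29. HB_3(29) = 3^3 + 2. Bump = 258. G_2 = 257.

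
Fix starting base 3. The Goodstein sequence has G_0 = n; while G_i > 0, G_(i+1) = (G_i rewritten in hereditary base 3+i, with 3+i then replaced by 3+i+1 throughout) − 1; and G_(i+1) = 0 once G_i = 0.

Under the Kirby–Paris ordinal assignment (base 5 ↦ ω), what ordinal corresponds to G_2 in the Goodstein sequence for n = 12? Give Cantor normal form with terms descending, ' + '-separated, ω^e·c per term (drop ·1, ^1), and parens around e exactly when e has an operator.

ω^2 + 2

[0] 12 ≡ 3^2 + 3 (base 3). Lift 4: 20. −1: 19.
[1] 19 ≡ 4^2 + 3 (base 4). Lift 5: 28. −1: 27.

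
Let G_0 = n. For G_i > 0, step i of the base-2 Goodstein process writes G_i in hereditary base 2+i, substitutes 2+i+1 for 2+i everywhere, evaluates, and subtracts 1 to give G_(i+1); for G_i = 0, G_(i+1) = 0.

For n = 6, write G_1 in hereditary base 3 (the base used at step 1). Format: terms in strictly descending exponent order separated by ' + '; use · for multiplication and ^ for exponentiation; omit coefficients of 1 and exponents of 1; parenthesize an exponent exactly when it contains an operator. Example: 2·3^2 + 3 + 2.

(0) 6|_2 = 2^2 + 2 ↦ 3^3 + 3|_3 = 30 ⇒ 29
(1) 29|_3 = 3^3 + 2 ↦ 4^4 + 2|_4 = 258 ⇒ 257

3^3 + 2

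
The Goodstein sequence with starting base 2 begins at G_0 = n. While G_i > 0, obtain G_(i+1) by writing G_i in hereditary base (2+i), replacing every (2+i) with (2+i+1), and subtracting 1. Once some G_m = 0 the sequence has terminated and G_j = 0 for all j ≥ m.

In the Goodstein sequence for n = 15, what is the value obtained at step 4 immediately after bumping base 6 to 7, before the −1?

6588345

G_0=15  [base 2] 2^(2 + 1) + 2^2 + 2 + 1  →[2↦3]→  3^(3 + 1) + 3^3 + 3 + 1 = 112  −1 ⇒ G_1=111
G_1=111  [base 3] 3^(3 + 1) + 3^3 + 3  →[3↦4]→  4^(4 + 1) + 4^4 + 4 = 1284  −1 ⇒ G_2=1283
G_2=1283  [base 4] 4^(4 + 1) + 4^4 + 3  →[4↦5]→  5^(5 + 1) + 5^5 + 3 = 18753  −1 ⇒ G_3=18752
G_3=18752  [base 5] 5^(5 + 1) + 5^5 + 2  →[5↦6]→  6^(6 + 1) + 6^6 + 2 = 326594  −1 ⇒ G_4=326593
G_4=326593  [base 6] 6^(6 + 1) + 6^6 + 1  →[6↦7]→  7^(7 + 1) + 7^7 + 1 = 6588345  −1 ⇒ G_5=6588344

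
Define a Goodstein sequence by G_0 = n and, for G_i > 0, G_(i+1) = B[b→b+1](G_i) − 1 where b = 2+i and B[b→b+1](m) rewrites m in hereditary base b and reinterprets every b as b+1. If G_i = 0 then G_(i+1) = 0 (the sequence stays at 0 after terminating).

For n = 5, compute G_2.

i=0: 5 = 2^2 + 1 (b=2); 2→3: 3^3 + 1 = 28; 28−1 = 27
i=1: 27 = 3^3 (b=3); 3→4: 4^4 = 256; 256−1 = 255
i=2: 255 = 3·4^3 + 3·4^2 + 3·4 + 3 (b=4); 4→5: 3·5^3 + 3·5^2 + 3·5 + 3 = 468; 468−1 = 467

255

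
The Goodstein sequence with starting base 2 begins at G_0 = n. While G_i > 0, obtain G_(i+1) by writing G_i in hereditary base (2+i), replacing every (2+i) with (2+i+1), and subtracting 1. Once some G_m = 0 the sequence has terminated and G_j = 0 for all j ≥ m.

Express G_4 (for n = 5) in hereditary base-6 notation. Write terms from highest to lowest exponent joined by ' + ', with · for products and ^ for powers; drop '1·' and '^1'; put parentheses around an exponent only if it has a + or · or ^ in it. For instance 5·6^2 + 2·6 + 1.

[0] 5 ≡ 2^2 + 1 (base 2). Lift 3: 28. −1: 27.
[1] 27 ≡ 3^3 (base 3). Lift 4: 256. −1: 255.
[2] 255 ≡ 3·4^3 + 3·4^2 + 3·4 + 3 (base 4). Lift 5: 468. −1: 467.
[3] 467 ≡ 3·5^3 + 3·5^2 + 3·5 + 2 (base 5). Lift 6: 776. −1: 775.
[4] 775 ≡ 3·6^3 + 3·6^2 + 3·6 + 1 (base 6). Lift 7: 1198. −1: 1197.

3·6^3 + 3·6^2 + 3·6 + 1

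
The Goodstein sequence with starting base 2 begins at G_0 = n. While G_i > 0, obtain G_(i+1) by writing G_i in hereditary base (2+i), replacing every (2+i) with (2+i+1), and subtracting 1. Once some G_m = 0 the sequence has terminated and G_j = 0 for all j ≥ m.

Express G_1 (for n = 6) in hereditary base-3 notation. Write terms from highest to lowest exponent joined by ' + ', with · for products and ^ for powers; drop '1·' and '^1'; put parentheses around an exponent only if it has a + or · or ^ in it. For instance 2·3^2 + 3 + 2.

3^3 + 2

step 0: 6 = 2^2 + 2; sub 3 for 2: 3^3 + 3; = 30; G_1 = 30−1 = 29
step 1: 29 = 3^3 + 2; sub 4 for 3: 4^4 + 2; = 258; G_2 = 258−1 = 257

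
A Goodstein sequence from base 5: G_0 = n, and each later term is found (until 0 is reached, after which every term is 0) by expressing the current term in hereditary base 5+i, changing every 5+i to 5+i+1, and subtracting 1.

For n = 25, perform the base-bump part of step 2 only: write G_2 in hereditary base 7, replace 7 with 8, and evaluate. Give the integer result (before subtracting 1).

44

i=0: 25 = 5^2 (b=5); 5→6: 6^2 = 36; 36−1 = 35
i=1: 35 = 5·6 + 5 (b=6); 6→7: 5·7 + 5 = 40; 40−1 = 39
i=2: 39 = 5·7 + 4 (b=7); 7→8: 5·8 + 4 = 44; 44−1 = 43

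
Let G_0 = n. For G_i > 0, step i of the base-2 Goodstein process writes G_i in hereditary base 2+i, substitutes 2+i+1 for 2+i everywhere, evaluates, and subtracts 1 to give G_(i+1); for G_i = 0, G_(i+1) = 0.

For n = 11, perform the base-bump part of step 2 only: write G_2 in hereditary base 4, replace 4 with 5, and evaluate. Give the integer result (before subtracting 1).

15628

11 —HB2→ 2^(2 + 1) + 2 + 1 —bump→ 3^(3 + 1) + 3 + 1 = 85 —(−1)→ 84
84 —HB3→ 3^(3 + 1) + 3 —bump→ 4^(4 + 1) + 4 = 1028 —(−1)→ 1027
1027 —HB4→ 4^(4 + 1) + 3 —bump→ 5^(5 + 1) + 3 = 15628 —(−1)→ 15627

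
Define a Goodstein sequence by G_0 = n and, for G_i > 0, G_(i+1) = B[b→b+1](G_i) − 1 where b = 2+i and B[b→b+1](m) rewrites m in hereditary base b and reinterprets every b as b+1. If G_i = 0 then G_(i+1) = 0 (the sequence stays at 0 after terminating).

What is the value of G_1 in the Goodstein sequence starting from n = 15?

111

i=0: 15 = 2^(2 + 1) + 2^2 + 2 + 1 (b=2); 2→3: 3^(3 + 1) + 3^3 + 3 + 1 = 112; 112−1 = 111
i=1: 111 = 3^(3 + 1) + 3^3 + 3 (b=3); 3→4: 4^(4 + 1) + 4^4 + 4 = 1284; 1284−1 = 1283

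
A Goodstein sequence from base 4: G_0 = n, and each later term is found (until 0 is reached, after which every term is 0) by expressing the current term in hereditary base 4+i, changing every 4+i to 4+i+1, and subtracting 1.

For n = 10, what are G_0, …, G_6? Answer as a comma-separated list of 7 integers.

10, 11, 12, 13, 13, 13, 13

G_0=10  [base 4] 2·4 + 2  →[4↦5]→  2·5 + 2 = 12  −1 ⇒ G_1=11
G_1=11  [base 5] 2·5 + 1  →[5↦6]→  2·6 + 1 = 13  −1 ⇒ G_2=12
G_2=12  [base 6] 2·6  →[6↦7]→  2·7 = 14  −1 ⇒ G_3=13
G_3=13  [base 7] 7 + 6  →[7↦8]→  8 + 6 = 14  −1 ⇒ G_4=13
G_4=13  [base 8] 8 + 5  →[8↦9]→  9 + 5 = 14  −1 ⇒ G_5=13
G_5=13  [base 9] 9 + 4  →[9↦10]→  10 + 4 = 14  −1 ⇒ G_6=13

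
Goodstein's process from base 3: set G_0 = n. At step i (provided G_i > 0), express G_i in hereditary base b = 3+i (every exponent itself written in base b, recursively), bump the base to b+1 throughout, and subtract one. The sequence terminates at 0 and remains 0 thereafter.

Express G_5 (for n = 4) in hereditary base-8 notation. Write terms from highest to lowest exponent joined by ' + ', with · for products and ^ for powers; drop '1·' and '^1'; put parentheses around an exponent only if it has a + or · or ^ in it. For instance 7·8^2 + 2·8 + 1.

[0] 4 ≡ 3 + 1 (base 3). Lift 4: 5. −1: 4.
[1] 4 ≡ 4 (base 4). Lift 5: 5. −1: 4.
[2] 4 ≡ 4 (base 5). Lift 6: 4. −1: 3.
[3] 3 ≡ 3 (base 6). Lift 7: 3. −1: 2.
[4] 2 ≡ 2 (base 7). Lift 8: 2. −1: 1.
[5] 1 ≡ 1 (base 8). Lift 9: 1. −1: 0.

1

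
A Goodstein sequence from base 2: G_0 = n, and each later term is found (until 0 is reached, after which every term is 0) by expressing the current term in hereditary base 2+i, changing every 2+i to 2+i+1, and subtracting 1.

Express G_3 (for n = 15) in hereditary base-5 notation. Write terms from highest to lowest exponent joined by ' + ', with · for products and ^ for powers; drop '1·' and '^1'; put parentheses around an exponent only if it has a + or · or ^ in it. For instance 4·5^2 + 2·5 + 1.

G_0 = 15. HB_2(15) = 2^(2 + 1) + 2^2 + 2 + 1. Bump = 112. G_1 = 111.
G_1 = 111. HB_3(111) = 3^(3 + 1) + 3^3 + 3. Bump = 1284. G_2 = 1283.
G_2 = 1283. HB_4(1283) = 4^(4 + 1) + 4^4 + 3. Bump = 18753. G_3 = 18752.
G_3 = 18752. HB_5(18752) = 5^(5 + 1) + 5^5 + 2. Bump = 326594. G_4 = 326593.

5^(5 + 1) + 5^5 + 2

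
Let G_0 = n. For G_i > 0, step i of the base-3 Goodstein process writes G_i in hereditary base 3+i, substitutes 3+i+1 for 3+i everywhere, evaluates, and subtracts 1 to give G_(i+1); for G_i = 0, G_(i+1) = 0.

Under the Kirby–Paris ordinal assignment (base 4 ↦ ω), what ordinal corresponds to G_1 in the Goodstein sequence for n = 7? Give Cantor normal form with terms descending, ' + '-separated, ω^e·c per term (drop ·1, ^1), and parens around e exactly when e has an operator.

7 —HB3→ 2·3 + 1 —bump→ 2·4 + 1 = 9 —(−1)→ 8
8 —HB4→ 2·4 —bump→ 2·5 = 10 —(−1)→ 9

ω·2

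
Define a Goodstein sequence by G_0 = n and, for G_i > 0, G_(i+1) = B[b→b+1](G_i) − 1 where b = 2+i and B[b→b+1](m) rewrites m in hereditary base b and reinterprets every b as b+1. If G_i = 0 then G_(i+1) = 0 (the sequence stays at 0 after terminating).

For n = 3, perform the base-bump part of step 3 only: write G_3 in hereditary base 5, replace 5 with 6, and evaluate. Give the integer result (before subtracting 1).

G_0=3  [base 2] 2 + 1  →[2↦3]→  3 + 1 = 4  −1 ⇒ G_1=3
G_1=3  [base 3] 3  →[3↦4]→  4 = 4  −1 ⇒ G_2=3
G_2=3  [base 4] 3  →[4↦5]→  3 = 3  −1 ⇒ G_3=2
G_3=2  [base 5] 2  →[5↦6]→  2 = 2  −1 ⇒ G_4=1

2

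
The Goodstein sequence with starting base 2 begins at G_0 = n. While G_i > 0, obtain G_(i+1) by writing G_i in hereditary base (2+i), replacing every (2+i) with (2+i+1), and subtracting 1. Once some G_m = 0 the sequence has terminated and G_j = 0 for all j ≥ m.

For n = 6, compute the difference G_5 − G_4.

(0) 6|_2 = 2^2 + 2 ↦ 3^3 + 3|_3 = 30 ⇒ 29
(1) 29|_3 = 3^3 + 2 ↦ 4^4 + 2|_4 = 258 ⇒ 257
(2) 257|_4 = 4^4 + 1 ↦ 5^5 + 1|_5 = 3126 ⇒ 3125
(3) 3125|_5 = 5^5 ↦ 6^6|_6 = 46656 ⇒ 46655
(4) 46655|_6 = 5·6^5 + 5·6^4 + 5·6^3 + 5·6^2 + 5·6 + 5 ↦ 5·7^5 + 5·7^4 + 5·7^3 + 5·7^2 + 5·7 + 5|_7 = 98040 ⇒ 98039

51384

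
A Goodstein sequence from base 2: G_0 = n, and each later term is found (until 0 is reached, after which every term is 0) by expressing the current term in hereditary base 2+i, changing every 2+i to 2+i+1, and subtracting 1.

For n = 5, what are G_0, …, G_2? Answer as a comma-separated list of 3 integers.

base 2: 5 = 2^2 + 1; at 3: 3^3 + 1 = 28; next = 27
base 3: 27 = 3^3; at 4: 4^4 = 256; next = 255

5, 27, 255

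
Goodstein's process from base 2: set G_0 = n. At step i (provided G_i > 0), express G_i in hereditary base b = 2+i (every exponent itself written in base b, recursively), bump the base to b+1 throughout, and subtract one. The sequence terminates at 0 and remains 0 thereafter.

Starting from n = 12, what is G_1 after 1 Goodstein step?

107

12 —HB2→ 2^(2 + 1) + 2^2 —bump→ 3^(3 + 1) + 3^3 = 108 —(−1)→ 107
107 —HB3→ 3^(3 + 1) + 2·3^2 + 2·3 + 2 —bump→ 4^(4 + 1) + 2·4^2 + 2·4 + 2 = 1066 —(−1)→ 1065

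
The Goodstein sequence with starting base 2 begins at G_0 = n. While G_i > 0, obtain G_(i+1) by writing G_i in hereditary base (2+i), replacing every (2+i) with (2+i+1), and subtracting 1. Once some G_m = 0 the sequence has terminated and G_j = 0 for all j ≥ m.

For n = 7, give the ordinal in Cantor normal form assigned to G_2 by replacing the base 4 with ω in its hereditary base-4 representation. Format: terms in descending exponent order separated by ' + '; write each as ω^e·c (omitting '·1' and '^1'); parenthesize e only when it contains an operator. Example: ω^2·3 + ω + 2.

(0) 7|_2 = 2^2 + 2 + 1 ↦ 3^3 + 3 + 1|_3 = 31 ⇒ 30
(1) 30|_3 = 3^3 + 3 ↦ 4^4 + 4|_4 = 260 ⇒ 259
(2) 259|_4 = 4^4 + 3 ↦ 5^5 + 3|_5 = 3128 ⇒ 3127

ω^ω + 3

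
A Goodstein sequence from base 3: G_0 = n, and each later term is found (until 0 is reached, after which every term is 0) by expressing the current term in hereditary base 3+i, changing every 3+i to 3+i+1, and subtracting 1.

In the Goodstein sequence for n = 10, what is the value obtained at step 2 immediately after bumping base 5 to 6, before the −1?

28

(0) 10|_3 = 3^2 + 1 ↦ 4^2 + 1|_4 = 17 ⇒ 16
(1) 16|_4 = 4^2 ↦ 5^2|_5 = 25 ⇒ 24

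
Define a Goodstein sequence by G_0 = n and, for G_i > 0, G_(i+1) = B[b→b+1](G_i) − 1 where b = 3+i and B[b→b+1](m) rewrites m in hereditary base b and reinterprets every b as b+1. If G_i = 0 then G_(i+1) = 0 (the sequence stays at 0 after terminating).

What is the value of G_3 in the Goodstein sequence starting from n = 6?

base 3: 6 = 2·3; at 4: 2·4 = 8; next = 7
base 4: 7 = 4 + 3; at 5: 5 + 3 = 8; next = 7
base 5: 7 = 5 + 2; at 6: 6 + 2 = 8; next = 7
base 6: 7 = 6 + 1; at 7: 7 + 1 = 8; next = 7

7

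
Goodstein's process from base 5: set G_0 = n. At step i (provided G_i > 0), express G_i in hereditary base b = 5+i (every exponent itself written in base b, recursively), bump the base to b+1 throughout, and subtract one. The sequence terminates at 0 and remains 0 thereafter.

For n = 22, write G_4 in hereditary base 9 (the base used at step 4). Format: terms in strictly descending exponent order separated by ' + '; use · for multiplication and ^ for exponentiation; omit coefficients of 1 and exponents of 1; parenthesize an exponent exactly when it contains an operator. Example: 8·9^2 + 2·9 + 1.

3·9 + 6

step 0: 22 = 4·5 + 2; sub 6 for 5: 4·6 + 2; = 26; G_1 = 26−1 = 25
step 1: 25 = 4·6 + 1; sub 7 for 6: 4·7 + 1; = 29; G_2 = 29−1 = 28
step 2: 28 = 4·7; sub 8 for 7: 4·8; = 32; G_3 = 32−1 = 31
step 3: 31 = 3·8 + 7; sub 9 for 8: 3·9 + 7; = 34; G_4 = 34−1 = 33
step 4: 33 = 3·9 + 6; sub 10 for 9: 3·10 + 6; = 36; G_5 = 36−1 = 35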